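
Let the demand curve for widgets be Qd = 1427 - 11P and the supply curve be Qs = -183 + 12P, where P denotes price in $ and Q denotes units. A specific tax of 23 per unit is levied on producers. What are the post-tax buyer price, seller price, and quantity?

P_b = 82, P_s = 59, Q = 525

The tax drives a wedge P_b - P_s = 23. Substituting P_s = P_b - 23 into supply: Qs = -459 + 12P_b.
Market clearing requires 1427 - 11P_b = -459 + 12P_b; hence 1886 = 23P_b and P_b = 82.
So P_s = 59 and the quantity traded is Q = 1427 - 11(82) = 525.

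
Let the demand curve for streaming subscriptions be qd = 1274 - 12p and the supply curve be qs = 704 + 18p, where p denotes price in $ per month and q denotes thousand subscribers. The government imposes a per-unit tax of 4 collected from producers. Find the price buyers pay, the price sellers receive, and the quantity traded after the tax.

p_b = 21.4, p_s = 17.4, q = 1017.2

The tax drives a wedge p_b - p_s = 4. Substituting p_s = p_b - 4 into supply: qs = 632 + 18p_b.
Market clearing requires 1274 - 12p_b = 632 + 18p_b; hence 642 = 30p_b and p_b = 21.4.
So p_s = 17.4 and the quantity traded is q = 1274 - 12(21.4) = 1017.2.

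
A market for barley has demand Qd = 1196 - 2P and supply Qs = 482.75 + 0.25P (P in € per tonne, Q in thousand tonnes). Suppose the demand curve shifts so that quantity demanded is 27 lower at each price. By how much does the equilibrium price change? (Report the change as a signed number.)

Equating demand and supply, 1196 - 2P = 482.75 + 0.25P gives 2.25P = 713.25, so P* = 317.
Then Q* = 1196 - 2(317) = 562.
After the shift, demand is Qd = 1169 - 2P.
Re-solving, 2.25P = 686.25 gives P = 305 and Q = 559.
ΔP = 305 - 317 = -12.

ΔP = -12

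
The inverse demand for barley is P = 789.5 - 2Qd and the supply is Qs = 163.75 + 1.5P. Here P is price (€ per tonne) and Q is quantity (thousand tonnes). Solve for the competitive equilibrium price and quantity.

P* = 115.5, Q* = 337

Solving each curve for Q: Qd = 394.75 - 0.5P.
Equating demand and supply, 394.75 - 0.5P = 163.75 + 1.5P gives 2P = 231, so P* = 115.5.
From the demand curve, Q* = 394.75 - 0.5(115.5) = 337.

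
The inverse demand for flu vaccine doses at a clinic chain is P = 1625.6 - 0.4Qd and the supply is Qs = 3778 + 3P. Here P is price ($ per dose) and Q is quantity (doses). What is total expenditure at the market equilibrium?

Solving each curve for Q: Qd = 4064 - 2.5P.
Set Qd = Qs: 4064 - 2.5P = 3778 + 3P, so 286 = 5.5P and P* = 52.
Substitute back: Q* = 4064 - 2.5(52) = 3934.
Total expenditure = P* × Q* = 52 × 3934 = 204568.

Total expenditure = 204568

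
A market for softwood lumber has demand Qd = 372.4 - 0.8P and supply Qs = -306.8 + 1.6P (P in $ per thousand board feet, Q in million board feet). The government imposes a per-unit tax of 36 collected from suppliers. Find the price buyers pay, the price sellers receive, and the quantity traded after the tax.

The tax drives a wedge P_b - P_s = 36. Substituting P_s = P_b - 36 into supply: Qs = -364.4 + 1.6P_b.
Set Qd = Qs: 372.4 - 0.8P_b = -364.4 + 1.6P_b, so 736.8 = 2.4P_b and P_b = 307.
So P_s = 271 and the quantity traded is Q = 372.4 - 0.8(307) = 126.8.

P_b = 307, P_s = 271, Q = 126.8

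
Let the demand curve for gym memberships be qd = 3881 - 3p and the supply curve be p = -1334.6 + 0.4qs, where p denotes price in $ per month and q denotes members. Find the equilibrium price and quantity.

In direct form, qs = 3336.5 + 2.5p.
Equating demand and supply, 3881 - 3p = 3336.5 + 2.5p gives 5.5p = 544.5, so p* = 99.
From the demand curve, q* = 3881 - 3(99) = 3584.

p* = 99, q* = 3584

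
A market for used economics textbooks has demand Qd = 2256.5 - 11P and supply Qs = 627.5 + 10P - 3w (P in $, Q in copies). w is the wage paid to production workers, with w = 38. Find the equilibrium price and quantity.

With w = 38, supply is Qs = 513.5 + 10P.
Set Qd = Qs: 2256.5 - 11P = 513.5 + 10P, so 1743 = 21P and P* = 83.
From the demand curve, Q* = 2256.5 - 11(83) = 1343.5.

P* = 83, Q* = 1343.5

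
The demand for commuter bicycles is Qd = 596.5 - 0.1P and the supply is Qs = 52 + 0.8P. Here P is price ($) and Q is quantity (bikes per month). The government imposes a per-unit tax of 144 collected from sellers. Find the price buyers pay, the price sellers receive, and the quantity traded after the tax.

The tax drives a wedge P_b - P_s = 144. Substituting P_s = P_b - 144 into supply: Qs = -63.2 + 0.8P_b.
Market clearing requires 596.5 - 0.1P_b = -63.2 + 0.8P_b; hence 659.7 = 0.9P_b and P_b = 733.
So P_s = 589 and the quantity traded is Q = 596.5 - 0.1(733) = 523.2.

P_b = 733, P_s = 589, Q = 523.2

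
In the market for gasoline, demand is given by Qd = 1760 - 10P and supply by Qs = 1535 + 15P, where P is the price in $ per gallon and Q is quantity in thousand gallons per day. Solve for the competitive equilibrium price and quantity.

Equating demand and supply, 1760 - 10P = 1535 + 15P gives 25P = 225, so P* = 9.
Substitute back: Q* = 1760 - 10(9) = 1670.

P* = 9, Q* = 1670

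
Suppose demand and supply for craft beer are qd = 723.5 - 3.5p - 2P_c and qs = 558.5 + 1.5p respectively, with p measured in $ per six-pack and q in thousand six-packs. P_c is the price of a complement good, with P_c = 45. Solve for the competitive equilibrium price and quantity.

With P_c = 45, demand is qd = 633.5 - 3.5p.
Equating demand and supply, 633.5 - 3.5p = 558.5 + 1.5p gives 5p = 75, so p* = 15.
Substitute back: q* = 633.5 - 3.5(15) = 581.

p* = 15, q* = 581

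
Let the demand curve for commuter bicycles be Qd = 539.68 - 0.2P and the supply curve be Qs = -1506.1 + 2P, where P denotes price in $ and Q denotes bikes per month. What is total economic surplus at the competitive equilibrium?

The market clears where 539.68 - 0.2P = -1506.1 + 2P. Rearranging, 2.2P = 2045.78, hence P* = 929.9.
From the demand curve, Q* = 539.68 - 0.2(929.9) = 353.7.
Demand choke price = 2698.4; supply choke price = 753.05. CS = ½(2698.4 - 929.9)(353.7) = 312759.225; PS = ½(929.9 - 753.05)(353.7) = 31275.9225. Total surplus = 344035.1475.

Total surplus = 344035.1475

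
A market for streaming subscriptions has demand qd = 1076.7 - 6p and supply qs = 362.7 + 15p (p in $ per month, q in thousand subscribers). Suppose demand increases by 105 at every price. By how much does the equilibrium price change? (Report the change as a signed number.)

Δp = 5

Set qd = qs: 1076.7 - 6p = 362.7 + 15p, so 714 = 21p and p* = 34.
From the demand curve, q* = 1076.7 - 6(34) = 872.7.
After the shift, demand is qd = 1181.7 - 6p.
New equilibrium: 819 = 21p, so p = 39 and q = 947.7.
Δp = 39 - 34 = 5.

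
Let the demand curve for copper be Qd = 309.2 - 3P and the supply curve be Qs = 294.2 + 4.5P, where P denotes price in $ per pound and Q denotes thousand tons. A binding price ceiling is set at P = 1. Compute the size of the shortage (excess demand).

Shortage = 7.5

Evaluating both curves at the ceiling price 1 gives Qd = 306.2, Qs = 298.7.
Shortage = Qd - Qs = 306.2 - 298.7 = 7.5.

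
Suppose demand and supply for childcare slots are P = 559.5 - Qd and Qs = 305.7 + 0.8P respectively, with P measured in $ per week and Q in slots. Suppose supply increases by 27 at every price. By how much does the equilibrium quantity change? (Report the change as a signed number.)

In direct form, Qd = 559.5 - P.
At equilibrium Qd = Qs, so 559.5 - P = 305.7 + 0.8P; collecting terms, 253.8 = 1.8P and P* = 141.
Plugging P* into demand: Q* = 559.5 - 141 = 418.5.
After the shift, supply is Qs = 332.7 + 0.8P.
Re-solving, 1.8P = 226.8 gives P = 126 and Q = 433.5.
ΔQ = 433.5 - 418.5 = 15.

ΔQ = 15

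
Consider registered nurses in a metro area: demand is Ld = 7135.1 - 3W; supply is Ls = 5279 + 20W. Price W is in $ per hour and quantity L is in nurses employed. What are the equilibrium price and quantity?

W* = 80.7, L* = 6893

Set Ld = Ls: 7135.1 - 3W = 5279 + 20W, so 1856.1 = 23W and W* = 80.7.
From the demand curve, L* = 7135.1 - 3(80.7) = 6893.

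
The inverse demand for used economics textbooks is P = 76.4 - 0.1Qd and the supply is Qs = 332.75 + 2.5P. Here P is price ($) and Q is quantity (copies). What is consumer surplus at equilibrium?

Consumer surplus = 8778.05

Inverting to quantity form: Qd = 764 - 10P.
Set Qd = Qs: 764 - 10P = 332.75 + 2.5P, so 431.25 = 12.5P and P* = 34.5.
Plugging P* into demand: Q* = 764 - 10(34.5) = 419.
Demand choke price (Qd = 0): P = 764/10 = 76.4. Consumer surplus = ½ × (76.4 - 34.5) × 419 = 8778.05.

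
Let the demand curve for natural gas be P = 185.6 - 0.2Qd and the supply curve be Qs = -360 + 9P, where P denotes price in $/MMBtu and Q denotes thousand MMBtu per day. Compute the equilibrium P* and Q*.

P* = 92, Q* = 468

Rewriting in direct form: Qd = 928 - 5P.
Set Qd = Qs: 928 - 5P = -360 + 9P, so 1288 = 14P and P* = 92.
From the demand curve, Q* = 928 - 5(92) = 468.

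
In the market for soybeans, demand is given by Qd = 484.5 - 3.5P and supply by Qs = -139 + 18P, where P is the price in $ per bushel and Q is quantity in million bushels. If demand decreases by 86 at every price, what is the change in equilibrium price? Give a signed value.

ΔP = -4

At equilibrium Qd = Qs, so 484.5 - 3.5P = -139 + 18P; collecting terms, 623.5 = 21.5P and P* = 29.
Substitute back: Q* = 484.5 - 3.5(29) = 383.
After the shift, demand is Qd = 398.5 - 3.5P.
New equilibrium: 537.5 = 21.5P, so P = 25 and Q = 311.
ΔP = 25 - 29 = -4.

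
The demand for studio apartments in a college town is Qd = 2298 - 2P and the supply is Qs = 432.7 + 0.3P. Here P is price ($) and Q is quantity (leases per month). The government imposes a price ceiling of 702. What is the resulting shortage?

With P fixed at 702, quantity demanded is 894 and quantity supplied is 643.3.
Shortage = Qd - Qs = 894 - 643.3 = 250.7.

Shortage = 250.7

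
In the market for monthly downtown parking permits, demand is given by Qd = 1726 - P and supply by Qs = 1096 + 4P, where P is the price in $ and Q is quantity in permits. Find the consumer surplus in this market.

Set Qd = Qs: 1726 - P = 1096 + 4P, so 630 = 5P and P* = 126.
Plugging P* into demand: Q* = 1726 - 126 = 1600.
Demand choke price (Qd = 0): P = 1726. Consumer surplus = ½ × (1726 - 126) × 1600 = 1280000.

Consumer surplus = 1280000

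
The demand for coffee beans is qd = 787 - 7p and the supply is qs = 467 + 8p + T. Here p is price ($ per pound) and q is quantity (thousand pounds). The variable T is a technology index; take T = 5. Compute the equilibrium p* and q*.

With T = 5, supply is qs = 472 + 8p.
At equilibrium qd = qs, so 787 - 7p = 472 + 8p; collecting terms, 315 = 15p and p* = 21.
From the demand curve, q* = 787 - 7(21) = 640.

p* = 21, q* = 640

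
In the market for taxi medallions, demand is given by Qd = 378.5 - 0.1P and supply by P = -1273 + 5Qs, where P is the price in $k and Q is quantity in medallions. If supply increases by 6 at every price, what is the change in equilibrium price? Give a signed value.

ΔP = -20

Inverting to quantity form: Qs = 254.6 + 0.2P.
The market clears where 378.5 - 0.1P = 254.6 + 0.2P. Rearranging, 0.3P = 123.9, hence P* = 413.
Plugging P* into demand: Q* = 378.5 - 0.1(413) = 337.2.
After the shift, supply is Qs = 260.6 + 0.2P.
New equilibrium: 117.9 = 0.3P, so P = 393 and Q = 339.2.
ΔP = 393 - 413 = -20.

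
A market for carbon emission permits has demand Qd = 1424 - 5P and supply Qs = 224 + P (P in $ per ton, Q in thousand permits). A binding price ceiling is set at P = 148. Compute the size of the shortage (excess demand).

Shortage = 312

At P = 148: Qd = 684 and Qs = 372.
Shortage = Qd - Qs = 684 - 372 = 312.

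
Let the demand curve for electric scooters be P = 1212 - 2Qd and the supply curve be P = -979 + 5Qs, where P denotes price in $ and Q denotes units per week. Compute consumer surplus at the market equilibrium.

Consumer surplus = 97969

Solving each curve for Q: Qd = 606 - 0.5P and Qs = 195.8 + 0.2P.
At equilibrium Qd = Qs, so 606 - 0.5P = 195.8 + 0.2P; collecting terms, 410.2 = 0.7P and P* = 586.
Substitute back: Q* = 606 - 0.5(586) = 313.
Demand choke price (Qd = 0): P = 606/0.5 = 1212. Consumer surplus = ½ × (1212 - 586) × 313 = 97969.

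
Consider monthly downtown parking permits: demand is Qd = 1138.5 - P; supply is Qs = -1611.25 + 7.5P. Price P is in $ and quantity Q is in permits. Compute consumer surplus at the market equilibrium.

Consumer surplus = 332112.5

The market clears where 1138.5 - P = -1611.25 + 7.5P. Rearranging, 8.5P = 2749.75, hence P* = 323.5.
Substitute back: Q* = 1138.5 - 323.5 = 815.
Demand choke price (Qd = 0): P = 1138.5. Consumer surplus = ½ × (1138.5 - 323.5) × 815 = 332112.5.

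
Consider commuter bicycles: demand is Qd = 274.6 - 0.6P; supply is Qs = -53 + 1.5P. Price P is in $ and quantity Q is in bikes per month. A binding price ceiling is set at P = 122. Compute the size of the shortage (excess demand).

Shortage = 71.4

Evaluating both curves at the ceiling price 122 gives Qd = 201.4, Qs = 130.
Shortage = Qd - Qs = 201.4 - 130 = 71.4.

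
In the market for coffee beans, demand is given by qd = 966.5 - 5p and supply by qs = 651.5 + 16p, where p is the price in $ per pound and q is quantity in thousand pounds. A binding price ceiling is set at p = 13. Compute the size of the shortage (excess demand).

Shortage = 42

With p fixed at 13, quantity demanded is 901.5 and quantity supplied is 859.5.
Shortage = qd - qs = 901.5 - 859.5 = 42.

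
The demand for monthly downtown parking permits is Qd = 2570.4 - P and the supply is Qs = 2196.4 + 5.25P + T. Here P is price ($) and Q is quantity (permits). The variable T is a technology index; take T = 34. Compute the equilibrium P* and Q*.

P* = 54.4, Q* = 2516

With T = 34, supply is Qs = 2230.4 + 5.25P.
At equilibrium Qd = Qs, so 2570.4 - P = 2230.4 + 5.25P; collecting terms, 340 = 6.25P and P* = 54.4.
Plugging P* into demand: Q* = 2570.4 - 54.4 = 2516.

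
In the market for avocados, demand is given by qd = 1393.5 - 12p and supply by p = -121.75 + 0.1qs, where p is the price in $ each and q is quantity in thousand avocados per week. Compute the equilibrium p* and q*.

p* = 8, q* = 1297.5

Solving each curve for q: qs = 1217.5 + 10p.
Equating demand and supply, 1393.5 - 12p = 1217.5 + 10p gives 22p = 176, so p* = 8.
Substitute back: q* = 1393.5 - 12(8) = 1297.5.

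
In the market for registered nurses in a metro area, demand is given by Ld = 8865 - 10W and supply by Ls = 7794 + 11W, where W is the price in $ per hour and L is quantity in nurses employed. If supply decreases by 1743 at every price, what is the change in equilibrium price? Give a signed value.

The market clears where 8865 - 10W = 7794 + 11W. Rearranging, 21W = 1071, hence W* = 51.
From the demand curve, L* = 8865 - 10(51) = 8355.
After the shift, supply is Ls = 6051 + 11W.
Re-solving, 21W = 2814 gives W = 134 and L = 7525.
ΔW = 134 - 51 = 83.

ΔW = 83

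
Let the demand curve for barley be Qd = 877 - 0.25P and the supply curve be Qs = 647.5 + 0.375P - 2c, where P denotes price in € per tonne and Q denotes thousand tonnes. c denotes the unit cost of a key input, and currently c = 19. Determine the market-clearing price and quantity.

P* = 428, Q* = 770

With c = 19, supply is Qs = 609.5 + 0.375P.
The market clears where 877 - 0.25P = 609.5 + 0.375P. Rearranging, 0.625P = 267.5, hence P* = 428.
From the demand curve, Q* = 877 - 0.25(428) = 770.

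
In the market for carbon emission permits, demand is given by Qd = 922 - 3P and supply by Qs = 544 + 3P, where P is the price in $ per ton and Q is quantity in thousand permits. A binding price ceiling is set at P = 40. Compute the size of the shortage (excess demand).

Shortage = 138

At P = 40: Qd = 802 and Qs = 664.
Shortage = Qd - Qs = 802 - 664 = 138.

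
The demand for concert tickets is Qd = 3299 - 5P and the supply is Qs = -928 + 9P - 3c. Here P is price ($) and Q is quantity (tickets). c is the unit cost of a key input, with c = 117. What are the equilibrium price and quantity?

With c = 117, supply is Qs = -1279 + 9P.
The market clears where 3299 - 5P = -1279 + 9P. Rearranging, 14P = 4578, hence P* = 327.
Then Q* = 3299 - 5(327) = 1664.

P* = 327, Q* = 1664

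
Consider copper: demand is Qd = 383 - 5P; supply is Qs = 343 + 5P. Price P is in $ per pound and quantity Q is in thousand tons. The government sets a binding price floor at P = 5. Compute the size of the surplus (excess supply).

With P fixed at 5, quantity demanded is 358 and quantity supplied is 368.
Surplus = Qs - Qd = 368 - 358 = 10.

Surplus = 10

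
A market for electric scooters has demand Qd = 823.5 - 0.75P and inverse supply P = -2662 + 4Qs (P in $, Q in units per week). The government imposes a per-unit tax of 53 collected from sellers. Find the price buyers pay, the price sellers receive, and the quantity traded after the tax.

P_b = 171.25, P_s = 118.25, Q = 695.0625

In direct form, Qs = 665.5 + 0.25P.
Sellers keep P_s = P_b - 53 per unit, so supply in terms of the buyer price is Qs = 652.25 + 0.25P_b.
Set Qd = Qs: 823.5 - 0.75P_b = 652.25 + 0.25P_b, so 171.25 = P_b and P_b = 171.25.
So P_s = 118.25 and the quantity traded is Q = 823.5 - 0.75(171.25) = 695.0625.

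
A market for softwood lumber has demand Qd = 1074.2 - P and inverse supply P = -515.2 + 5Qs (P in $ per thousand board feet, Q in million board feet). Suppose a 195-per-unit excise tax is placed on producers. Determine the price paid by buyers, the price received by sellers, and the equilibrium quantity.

Solving each curve for Q: Qs = 103.04 + 0.2P.
With a tax of 195 on producers, they supply based on the net price P_s = P_b - 195, so Qs = 64.04 + 0.2P_b.
Set Qd = Qs: 1074.2 - P_b = 64.04 + 0.2P_b, so 1010.16 = 1.2P_b and P_b = 841.8.
So P_s = 646.8 and the quantity traded is Q = 1074.2 - 841.8 = 232.4.

P_b = 841.8, P_s = 646.8, Q = 232.4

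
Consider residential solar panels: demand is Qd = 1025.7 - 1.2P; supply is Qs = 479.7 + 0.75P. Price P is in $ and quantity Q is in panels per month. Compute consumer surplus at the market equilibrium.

Consumer surplus = 198202.5375

Equating demand and supply, 1025.7 - 1.2P = 479.7 + 0.75P gives 1.95P = 546, so P* = 280.
Plugging P* into demand: Q* = 1025.7 - 1.2(280) = 689.7.
Demand choke price (Qd = 0): P = 1025.7/1.2 = 854.75. Consumer surplus = ½ × (854.75 - 280) × 689.7 = 198202.5375.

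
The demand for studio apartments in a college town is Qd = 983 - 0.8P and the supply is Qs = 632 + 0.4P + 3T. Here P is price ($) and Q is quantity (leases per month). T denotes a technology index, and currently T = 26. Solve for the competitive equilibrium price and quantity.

With T = 26, supply is Qs = 710 + 0.4P.
The market clears where 983 - 0.8P = 710 + 0.4P. Rearranging, 1.2P = 273, hence P* = 227.5.
Then Q* = 983 - 0.8(227.5) = 801.

P* = 227.5, Q* = 801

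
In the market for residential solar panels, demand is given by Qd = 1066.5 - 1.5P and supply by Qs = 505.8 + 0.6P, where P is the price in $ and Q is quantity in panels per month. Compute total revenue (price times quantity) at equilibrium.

Total revenue = 177822

Equating demand and supply, 1066.5 - 1.5P = 505.8 + 0.6P gives 2.1P = 560.7, so P* = 267.
Plugging P* into demand: Q* = 1066.5 - 1.5(267) = 666.
Total revenue = P* × Q* = 267 × 666 = 177822.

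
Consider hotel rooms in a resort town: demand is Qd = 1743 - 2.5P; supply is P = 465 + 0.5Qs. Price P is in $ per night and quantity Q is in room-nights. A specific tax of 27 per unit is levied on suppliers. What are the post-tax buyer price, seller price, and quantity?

Inverting to quantity form: Qs = -930 + 2P.
With a tax of 27 on suppliers, they supply based on the net price P_s = P_b - 27, so Qs = -984 + 2P_b.
Equate demand and the shifted supply: 1743 - 2.5P_b = -984 + 2P_b, giving 4.5P_b = 2727, so P_b = 606.
So P_s = 579 and the quantity traded is Q = 1743 - 2.5(606) = 228.

P_b = 606, P_s = 579, Q = 228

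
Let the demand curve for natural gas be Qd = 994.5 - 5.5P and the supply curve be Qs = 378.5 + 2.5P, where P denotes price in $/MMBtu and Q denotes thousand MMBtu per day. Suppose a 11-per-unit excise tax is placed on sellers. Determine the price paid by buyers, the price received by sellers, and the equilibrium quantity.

P_b = 80.4375, P_s = 69.4375, Q = 552.09375

With a tax of 11 on sellers, they supply based on the net price P_s = P_b - 11, so Qs = 351 + 2.5P_b.
Market clearing requires 994.5 - 5.5P_b = 351 + 2.5P_b; hence 643.5 = 8P_b and P_b = 80.4375.
Then P_s = 80.4375 - 11 = 69.4375 and Q = 994.5 - 5.5(80.4375) = 552.09375.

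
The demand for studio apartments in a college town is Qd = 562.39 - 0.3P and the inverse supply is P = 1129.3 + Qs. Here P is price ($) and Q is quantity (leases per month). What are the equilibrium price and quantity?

P* = 1301.3, Q* = 172

Solving each curve for Q: Qs = -1129.3 + P.
Equating demand and supply, 562.39 - 0.3P = -1129.3 + P gives 1.3P = 1691.69, so P* = 1301.3.
Plugging P* into demand: Q* = 562.39 - 0.3(1301.3) = 172.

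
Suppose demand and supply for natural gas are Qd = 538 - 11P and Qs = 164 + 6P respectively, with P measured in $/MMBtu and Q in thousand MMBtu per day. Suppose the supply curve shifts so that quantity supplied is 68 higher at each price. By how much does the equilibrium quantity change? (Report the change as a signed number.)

The market clears where 538 - 11P = 164 + 6P. Rearranging, 17P = 374, hence P* = 22.
From the demand curve, Q* = 538 - 11(22) = 296.
After the shift, supply is Qs = 232 + 6P.
The new intersection has 306 = 17P, i.e. P = 18, Q = 340.
ΔQ = 340 - 296 = 44.

ΔQ = 44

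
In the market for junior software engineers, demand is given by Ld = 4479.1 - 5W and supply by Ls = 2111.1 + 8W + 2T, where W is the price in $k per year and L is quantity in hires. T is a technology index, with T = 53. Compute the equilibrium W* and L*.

With T = 53, supply is Ls = 2217.1 + 8W.
Set Ld = Ls: 4479.1 - 5W = 2217.1 + 8W, so 2262 = 13W and W* = 174.
From the demand curve, L* = 4479.1 - 5(174) = 3609.1.

W* = 174, L* = 3609.1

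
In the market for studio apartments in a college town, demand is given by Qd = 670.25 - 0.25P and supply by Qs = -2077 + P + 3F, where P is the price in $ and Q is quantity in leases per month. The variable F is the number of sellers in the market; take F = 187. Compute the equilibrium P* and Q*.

With F = 187, supply is Qs = -1516 + P.
Set Qd = Qs: 670.25 - 0.25P = -1516 + P, so 2186.25 = 1.25P and P* = 1749.
Then Q* = 670.25 - 0.25(1749) = 233.

P* = 1749, Q* = 233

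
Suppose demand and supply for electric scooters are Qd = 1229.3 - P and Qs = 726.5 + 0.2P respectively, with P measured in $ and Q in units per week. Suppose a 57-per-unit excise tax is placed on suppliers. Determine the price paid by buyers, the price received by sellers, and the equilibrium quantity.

P_b = 428.5, P_s = 371.5, Q = 800.8

The tax drives a wedge P_b - P_s = 57. Substituting P_s = P_b - 57 into supply: Qs = 715.1 + 0.2P_b.
Set Qd = Qs: 1229.3 - P_b = 715.1 + 0.2P_b, so 514.2 = 1.2P_b and P_b = 428.5.
Then P_s = 428.5 - 57 = 371.5 and Q = 1229.3 - 428.5 = 800.8.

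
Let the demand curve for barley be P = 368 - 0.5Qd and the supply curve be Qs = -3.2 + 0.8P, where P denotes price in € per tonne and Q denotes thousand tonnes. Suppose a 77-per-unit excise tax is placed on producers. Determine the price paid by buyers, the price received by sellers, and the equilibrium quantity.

In direct form, Qd = 736 - 2P.
With a tax of 77 on producers, they supply based on the net price P_s = P_b - 77, so Qs = -64.8 + 0.8P_b.
Equate demand and the shifted supply: 736 - 2P_b = -64.8 + 0.8P_b, giving 2.8P_b = 800.8, so P_b = 286.
Then P_s = 286 - 77 = 209 and Q = 736 - 2(286) = 164.

P_b = 286, P_s = 209, Q = 164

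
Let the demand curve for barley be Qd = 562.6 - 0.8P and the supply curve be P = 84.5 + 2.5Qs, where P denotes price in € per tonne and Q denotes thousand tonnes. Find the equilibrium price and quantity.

P* = 497, Q* = 165

Rewriting in direct form: Qs = -33.8 + 0.4P.
Set Qd = Qs: 562.6 - 0.8P = -33.8 + 0.4P, so 596.4 = 1.2P and P* = 497.
From the demand curve, Q* = 562.6 - 0.8(497) = 165.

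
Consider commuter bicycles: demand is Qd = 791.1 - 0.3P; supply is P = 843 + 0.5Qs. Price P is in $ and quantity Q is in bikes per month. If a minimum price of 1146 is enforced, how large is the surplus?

Solving each curve for Q: Qs = -1686 + 2P.
At P = 1146: Qd = 447.3 and Qs = 606.
Surplus = Qs - Qd = 606 - 447.3 = 158.7.

Surplus = 158.7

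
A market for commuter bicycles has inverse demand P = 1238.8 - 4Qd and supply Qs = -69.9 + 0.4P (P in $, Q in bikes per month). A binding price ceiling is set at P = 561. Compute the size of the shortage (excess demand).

Shortage = 14.95

Rewriting in direct form: Qd = 309.7 - 0.25P.
At P = 561: Qd = 169.45 and Qs = 154.5.
Shortage = Qd - Qs = 169.45 - 154.5 = 14.95.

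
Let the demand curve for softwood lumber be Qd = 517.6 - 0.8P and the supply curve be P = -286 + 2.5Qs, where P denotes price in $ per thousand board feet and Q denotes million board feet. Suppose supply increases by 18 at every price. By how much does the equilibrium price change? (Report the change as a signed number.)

Inverting to quantity form: Qs = 114.4 + 0.4P.
The market clears where 517.6 - 0.8P = 114.4 + 0.4P. Rearranging, 1.2P = 403.2, hence P* = 336.
Substitute back: Q* = 517.6 - 0.8(336) = 248.8.
After the shift, supply is Qs = 132.4 + 0.4P.
New equilibrium: 385.2 = 1.2P, so P = 321 and Q = 260.8.
ΔP = 321 - 336 = -15.

ΔP = -15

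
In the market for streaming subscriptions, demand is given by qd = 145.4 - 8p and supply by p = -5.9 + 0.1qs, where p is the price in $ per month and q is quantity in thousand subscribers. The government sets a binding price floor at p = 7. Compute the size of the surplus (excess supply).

Surplus = 39.6

In direct form, qs = 59 + 10p.
With p fixed at 7, quantity demanded is 89.4 and quantity supplied is 129.
Surplus = qs - qd = 129 - 89.4 = 39.6.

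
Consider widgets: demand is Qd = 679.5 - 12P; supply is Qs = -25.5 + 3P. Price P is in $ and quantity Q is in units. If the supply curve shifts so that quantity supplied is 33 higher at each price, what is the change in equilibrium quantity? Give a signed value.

ΔQ = 26.4

At equilibrium Qd = Qs, so 679.5 - 12P = -25.5 + 3P; collecting terms, 705 = 15P and P* = 47.
Substitute back: Q* = 679.5 - 12(47) = 115.5.
After the shift, supply is Qs = 7.5 + 3P.
Re-solving, 15P = 672 gives P = 44.8 and Q = 141.9.
ΔQ = 141.9 - 115.5 = 26.4.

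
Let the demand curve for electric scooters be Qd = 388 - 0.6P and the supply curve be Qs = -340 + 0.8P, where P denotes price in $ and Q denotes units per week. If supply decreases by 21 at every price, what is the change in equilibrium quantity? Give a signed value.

Equating demand and supply, 388 - 0.6P = -340 + 0.8P gives 1.4P = 728, so P* = 520.
Then Q* = 388 - 0.6(520) = 76.
After the shift, supply is Qs = -361 + 0.8P.
Re-solving, 1.4P = 749 gives P = 535 and Q = 67.
ΔQ = 67 - 76 = -9.

ΔQ = -9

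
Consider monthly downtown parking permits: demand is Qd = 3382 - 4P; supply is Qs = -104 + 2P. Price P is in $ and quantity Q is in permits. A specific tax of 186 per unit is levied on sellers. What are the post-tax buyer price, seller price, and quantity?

P_b = 643, P_s = 457, Q = 810

Sellers keep P_s = P_b - 186 per unit, so supply in terms of the buyer price is Qs = -476 + 2P_b.
Equate demand and the shifted supply: 3382 - 4P_b = -476 + 2P_b, giving 6P_b = 3858, so P_b = 643.
So P_s = 457 and the quantity traded is Q = 3382 - 4(643) = 810.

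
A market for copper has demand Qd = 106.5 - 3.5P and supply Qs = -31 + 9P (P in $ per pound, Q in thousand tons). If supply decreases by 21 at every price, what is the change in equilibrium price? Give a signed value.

At equilibrium Qd = Qs, so 106.5 - 3.5P = -31 + 9P; collecting terms, 137.5 = 12.5P and P* = 11.
From the demand curve, Q* = 106.5 - 3.5(11) = 68.
After the shift, supply is Qs = -52 + 9P.
The new intersection has 158.5 = 12.5P, i.e. P = 12.68, Q = 62.12.
ΔP = 12.68 - 11 = 1.68.

ΔP = 1.68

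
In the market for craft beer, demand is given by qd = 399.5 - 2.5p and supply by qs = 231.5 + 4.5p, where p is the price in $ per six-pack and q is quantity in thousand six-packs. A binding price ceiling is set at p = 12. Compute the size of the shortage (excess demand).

Shortage = 84

With p fixed at 12, quantity demanded is 369.5 and quantity supplied is 285.5.
Shortage = qd - qs = 369.5 - 285.5 = 84.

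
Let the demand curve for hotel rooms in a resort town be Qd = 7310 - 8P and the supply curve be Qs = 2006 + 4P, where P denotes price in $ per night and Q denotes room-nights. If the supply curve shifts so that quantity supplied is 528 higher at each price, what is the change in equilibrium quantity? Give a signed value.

Set Qd = Qs: 7310 - 8P = 2006 + 4P, so 5304 = 12P and P* = 442.
Then Q* = 7310 - 8(442) = 3774.
After the shift, supply is Qs = 2534 + 4P.
The new intersection has 4776 = 12P, i.e. P = 398, Q = 4126.
ΔQ = 4126 - 3774 = 352.

ΔQ = 352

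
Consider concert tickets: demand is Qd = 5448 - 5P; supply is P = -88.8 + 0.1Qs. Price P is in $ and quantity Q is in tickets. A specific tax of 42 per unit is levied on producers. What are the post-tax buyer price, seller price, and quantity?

P_b = 332, P_s = 290, Q = 3788

In direct form, Qs = 888 + 10P.
With a tax of 42 on producers, they supply based on the net price P_s = P_b - 42, so Qs = 468 + 10P_b.
Set Qd = Qs: 5448 - 5P_b = 468 + 10P_b, so 4980 = 15P_b and P_b = 332.
So P_s = 290 and the quantity traded is Q = 5448 - 5(332) = 3788.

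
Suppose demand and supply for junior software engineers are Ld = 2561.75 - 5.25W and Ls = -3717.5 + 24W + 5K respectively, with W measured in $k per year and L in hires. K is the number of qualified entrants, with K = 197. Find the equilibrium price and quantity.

With K = 197, supply is Ls = -2732.5 + 24W.
Equating demand and supply, 2561.75 - 5.25W = -2732.5 + 24W gives 29.25W = 5294.25, so W* = 181.
Substitute back: L* = 2561.75 - 5.25(181) = 1611.5.

W* = 181, L* = 1611.5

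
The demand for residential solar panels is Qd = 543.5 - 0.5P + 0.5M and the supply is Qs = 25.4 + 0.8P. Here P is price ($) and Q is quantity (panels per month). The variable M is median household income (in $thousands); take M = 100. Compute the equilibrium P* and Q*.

With M = 100, demand is Qd = 593.5 - 0.5P.
At equilibrium Qd = Qs, so 593.5 - 0.5P = 25.4 + 0.8P; collecting terms, 568.1 = 1.3P and P* = 437.
Substitute back: Q* = 593.5 - 0.5(437) = 375.

P* = 437, Q* = 375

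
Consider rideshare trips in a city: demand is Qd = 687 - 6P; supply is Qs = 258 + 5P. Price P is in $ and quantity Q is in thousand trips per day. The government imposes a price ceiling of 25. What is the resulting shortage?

Shortage = 154

Evaluating both curves at the ceiling price 25 gives Qd = 537, Qs = 383.
Shortage = Qd - Qs = 537 - 383 = 154.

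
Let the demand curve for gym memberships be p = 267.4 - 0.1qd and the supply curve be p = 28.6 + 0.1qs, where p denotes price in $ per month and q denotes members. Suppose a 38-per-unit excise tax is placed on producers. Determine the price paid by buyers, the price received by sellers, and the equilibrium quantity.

p_b = 167, p_s = 129, q = 1004

Inverting to quantity form: qd = 2674 - 10p and qs = -286 + 10p.
The tax drives a wedge p_b - p_s = 38. Substituting p_s = p_b - 38 into supply: qs = -666 + 10p_b.
Equate demand and the shifted supply: 2674 - 10p_b = -666 + 10p_b, giving 20p_b = 3340, so p_b = 167.
Then p_s = 167 - 38 = 129 and q = 2674 - 10(167) = 1004.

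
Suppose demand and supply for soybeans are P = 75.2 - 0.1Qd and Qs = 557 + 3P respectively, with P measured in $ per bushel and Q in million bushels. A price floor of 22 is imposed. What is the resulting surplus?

Rewriting in direct form: Qd = 752 - 10P.
Evaluating both curves at the floor price 22 gives Qd = 532, Qs = 623.
Surplus = Qs - Qd = 623 - 532 = 91.

Surplus = 91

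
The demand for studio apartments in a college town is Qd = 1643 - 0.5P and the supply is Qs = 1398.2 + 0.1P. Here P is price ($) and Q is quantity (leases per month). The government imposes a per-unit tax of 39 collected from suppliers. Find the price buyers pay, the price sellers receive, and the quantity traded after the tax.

With a tax of 39 on suppliers, they supply based on the net price P_s = P_b - 39, so Qs = 1394.3 + 0.1P_b.
Set Qd = Qs: 1643 - 0.5P_b = 1394.3 + 0.1P_b, so 248.7 = 0.6P_b and P_b = 414.5.
Then P_s = 414.5 - 39 = 375.5 and Q = 1643 - 0.5(414.5) = 1435.75.

P_b = 414.5, P_s = 375.5, Q = 1435.75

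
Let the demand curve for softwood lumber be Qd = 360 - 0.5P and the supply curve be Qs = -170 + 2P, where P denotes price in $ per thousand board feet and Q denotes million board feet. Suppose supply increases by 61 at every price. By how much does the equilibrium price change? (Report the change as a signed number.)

Set Qd = Qs: 360 - 0.5P = -170 + 2P, so 530 = 2.5P and P* = 212.
Plugging P* into demand: Q* = 360 - 0.5(212) = 254.
After the shift, supply is Qs = -109 + 2P.
Re-solving, 2.5P = 469 gives P = 187.6 and Q = 266.2.
ΔP = 187.6 - 212 = -24.4.

ΔP = -24.4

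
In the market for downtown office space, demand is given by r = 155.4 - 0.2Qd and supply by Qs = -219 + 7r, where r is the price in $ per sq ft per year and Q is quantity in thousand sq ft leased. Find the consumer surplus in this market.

Consumer surplus = 13104.4

Solving each curve for Q: Qd = 777 - 5r.
Set Qd = Qs: 777 - 5r = -219 + 7r, so 996 = 12r and r* = 83.
Plugging r* into demand: Q* = 777 - 5(83) = 362.
Demand choke price (Qd = 0): r = 777/5 = 155.4. Consumer surplus = ½ × (155.4 - 83) × 362 = 13104.4.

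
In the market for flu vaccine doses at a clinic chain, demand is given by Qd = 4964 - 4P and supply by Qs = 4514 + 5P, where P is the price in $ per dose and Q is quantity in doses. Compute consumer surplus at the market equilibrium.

Equating demand and supply, 4964 - 4P = 4514 + 5P gives 9P = 450, so P* = 50.
Then Q* = 4964 - 4(50) = 4764.
Demand choke price (Qd = 0): P = 4964/4 = 1241. Consumer surplus = ½ × (1241 - 50) × 4764 = 2836962.

Consumer surplus = 2836962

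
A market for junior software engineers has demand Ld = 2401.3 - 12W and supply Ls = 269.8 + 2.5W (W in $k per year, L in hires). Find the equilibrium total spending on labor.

Total spending on labor = 93683.1

Equating demand and supply, 2401.3 - 12W = 269.8 + 2.5W gives 14.5W = 2131.5, so W* = 147.
Plugging W* into demand: L* = 2401.3 - 12(147) = 637.3.
Total spending on labor = W* × L* = 147 × 637.3 = 93683.1.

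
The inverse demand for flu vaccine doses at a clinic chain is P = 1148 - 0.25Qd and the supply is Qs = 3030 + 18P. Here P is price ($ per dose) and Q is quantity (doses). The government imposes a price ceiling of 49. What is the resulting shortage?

Shortage = 484

Rewriting in direct form: Qd = 4592 - 4P.
With P fixed at 49, quantity demanded is 4396 and quantity supplied is 3912.
Shortage = Qd - Qs = 4396 - 3912 = 484.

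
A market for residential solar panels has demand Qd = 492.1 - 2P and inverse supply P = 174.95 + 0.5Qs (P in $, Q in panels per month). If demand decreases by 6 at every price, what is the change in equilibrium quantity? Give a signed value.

Inverting to quantity form: Qs = -349.9 + 2P.
Set Qd = Qs: 492.1 - 2P = -349.9 + 2P, so 842 = 4P and P* = 210.5.
Then Q* = 492.1 - 2(210.5) = 71.1.
After the shift, demand is Qd = 486.1 - 2P.
The new intersection has 836 = 4P, i.e. P = 209, Q = 68.1.
ΔQ = 68.1 - 71.1 = -3.

ΔQ = -3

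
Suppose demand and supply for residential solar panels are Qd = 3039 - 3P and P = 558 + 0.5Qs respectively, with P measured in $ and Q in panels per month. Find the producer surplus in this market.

Producer surplus = 74529

Inverting to quantity form: Qs = -1116 + 2P.
At equilibrium Qd = Qs, so 3039 - 3P = -1116 + 2P; collecting terms, 4155 = 5P and P* = 831.
Then Q* = 3039 - 3(831) = 546.
Supply choke price (Qs = 0): P = 558. Producer surplus = ½ × (831 - 558) × 546 = 74529.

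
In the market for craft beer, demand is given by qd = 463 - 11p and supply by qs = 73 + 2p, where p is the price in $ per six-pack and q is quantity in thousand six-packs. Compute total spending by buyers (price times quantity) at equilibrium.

Total spending by buyers = 3990

The market clears where 463 - 11p = 73 + 2p. Rearranging, 13p = 390, hence p* = 30.
Then q* = 463 - 11(30) = 133.
Total spending by buyers = p* × q* = 30 × 133 = 3990.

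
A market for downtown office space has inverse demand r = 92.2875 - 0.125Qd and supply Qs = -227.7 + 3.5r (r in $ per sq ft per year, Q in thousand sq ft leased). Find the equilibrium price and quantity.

r* = 84, Q* = 66.3

Inverting to quantity form: Qd = 738.3 - 8r.
At equilibrium Qd = Qs, so 738.3 - 8r = -227.7 + 3.5r; collecting terms, 966 = 11.5r and r* = 84.
Plugging r* into demand: Q* = 738.3 - 8(84) = 66.3.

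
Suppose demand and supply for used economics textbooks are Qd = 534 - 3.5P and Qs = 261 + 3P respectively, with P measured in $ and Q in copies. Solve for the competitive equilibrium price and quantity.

Set Qd = Qs: 534 - 3.5P = 261 + 3P, so 273 = 6.5P and P* = 42.
Substitute back: Q* = 534 - 3.5(42) = 387.

P* = 42, Q* = 387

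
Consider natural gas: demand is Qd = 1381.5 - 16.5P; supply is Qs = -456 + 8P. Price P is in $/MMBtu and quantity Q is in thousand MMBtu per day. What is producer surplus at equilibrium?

Producer surplus = 1296

At equilibrium Qd = Qs, so 1381.5 - 16.5P = -456 + 8P; collecting terms, 1837.5 = 24.5P and P* = 75.
From the demand curve, Q* = 1381.5 - 16.5(75) = 144.
Supply choke price (Qs = 0): P = 57. Producer surplus = ½ × (75 - 57) × 144 = 1296.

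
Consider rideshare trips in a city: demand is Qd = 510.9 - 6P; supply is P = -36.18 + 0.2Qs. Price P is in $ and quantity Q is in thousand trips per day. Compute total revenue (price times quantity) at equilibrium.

In direct form, Qs = 180.9 + 5P.
At equilibrium Qd = Qs, so 510.9 - 6P = 180.9 + 5P; collecting terms, 330 = 11P and P* = 30.
Substitute back: Q* = 510.9 - 6(30) = 330.9.
Total revenue = P* × Q* = 30 × 330.9 = 9927.

Total revenue = 9927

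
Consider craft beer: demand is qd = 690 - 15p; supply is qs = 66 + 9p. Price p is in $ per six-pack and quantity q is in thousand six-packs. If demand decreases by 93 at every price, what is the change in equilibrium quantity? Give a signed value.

Δq = -34.875

At equilibrium qd = qs, so 690 - 15p = 66 + 9p; collecting terms, 624 = 24p and p* = 26.
Plugging p* into demand: q* = 690 - 15(26) = 300.
After the shift, demand is qd = 597 - 15p.
The new intersection has 531 = 24p, i.e. p = 22.125, q = 265.125.
Δq = 265.125 - 300 = -34.875.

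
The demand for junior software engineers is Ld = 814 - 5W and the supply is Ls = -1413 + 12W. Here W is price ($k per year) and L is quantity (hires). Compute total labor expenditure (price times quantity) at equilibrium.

Set Ld = Ls: 814 - 5W = -1413 + 12W, so 2227 = 17W and W* = 131.
Substitute back: L* = 814 - 5(131) = 159.
Total labor expenditure = W* × L* = 131 × 159 = 20829.

Total labor expenditure = 20829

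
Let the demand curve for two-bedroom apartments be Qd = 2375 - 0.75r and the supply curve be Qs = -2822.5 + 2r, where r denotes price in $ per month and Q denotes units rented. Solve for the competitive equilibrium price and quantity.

The market clears where 2375 - 0.75r = -2822.5 + 2r. Rearranging, 2.75r = 5197.5, hence r* = 1890.
Plugging r* into demand: Q* = 2375 - 0.75(1890) = 957.5.

r* = 1890, Q* = 957.5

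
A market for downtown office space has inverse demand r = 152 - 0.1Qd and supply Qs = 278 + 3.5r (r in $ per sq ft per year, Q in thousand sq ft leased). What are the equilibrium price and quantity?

Inverting to quantity form: Qd = 1520 - 10r.
The market clears where 1520 - 10r = 278 + 3.5r. Rearranging, 13.5r = 1242, hence r* = 92.
From the demand curve, Q* = 1520 - 10(92) = 600.

r* = 92, Q* = 600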